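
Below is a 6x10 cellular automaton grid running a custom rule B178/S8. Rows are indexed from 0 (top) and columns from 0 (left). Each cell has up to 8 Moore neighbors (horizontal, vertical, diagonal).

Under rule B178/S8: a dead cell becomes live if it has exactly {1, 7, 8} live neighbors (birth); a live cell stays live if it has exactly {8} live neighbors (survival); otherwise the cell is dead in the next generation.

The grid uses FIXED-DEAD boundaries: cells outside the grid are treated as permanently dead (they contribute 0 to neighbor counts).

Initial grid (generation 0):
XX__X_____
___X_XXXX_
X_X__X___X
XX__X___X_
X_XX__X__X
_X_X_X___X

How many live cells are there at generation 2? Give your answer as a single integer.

Answer: 8

Derivation:
Simulating step by step:
Generation 0 (given above): 25 live cells
Generation 1: 2 live cells
_________X
__________
__________
__________
__________
_______X__
Generation 2: 8 live cells
________X_
________XX
__________
__________
______XXX_
______X_X_
Population at generation 2: 8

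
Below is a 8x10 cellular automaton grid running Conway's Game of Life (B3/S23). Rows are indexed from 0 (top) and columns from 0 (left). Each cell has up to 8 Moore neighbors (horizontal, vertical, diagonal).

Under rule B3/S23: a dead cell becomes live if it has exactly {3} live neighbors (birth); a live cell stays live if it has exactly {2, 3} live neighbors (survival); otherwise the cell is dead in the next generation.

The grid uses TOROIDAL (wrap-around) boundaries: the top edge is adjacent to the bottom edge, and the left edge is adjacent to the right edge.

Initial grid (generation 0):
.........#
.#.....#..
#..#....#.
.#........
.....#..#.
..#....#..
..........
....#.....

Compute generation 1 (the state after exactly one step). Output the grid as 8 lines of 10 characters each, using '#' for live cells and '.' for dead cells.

Answer: ..........
#.......##
###.......
.........#
..........
..........
..........
..........

Derivation:
Simulating step by step:
Generation 0 (given above): 12 live cells
Generation 1: 7 live cells
(generation 1 grid is the final answer)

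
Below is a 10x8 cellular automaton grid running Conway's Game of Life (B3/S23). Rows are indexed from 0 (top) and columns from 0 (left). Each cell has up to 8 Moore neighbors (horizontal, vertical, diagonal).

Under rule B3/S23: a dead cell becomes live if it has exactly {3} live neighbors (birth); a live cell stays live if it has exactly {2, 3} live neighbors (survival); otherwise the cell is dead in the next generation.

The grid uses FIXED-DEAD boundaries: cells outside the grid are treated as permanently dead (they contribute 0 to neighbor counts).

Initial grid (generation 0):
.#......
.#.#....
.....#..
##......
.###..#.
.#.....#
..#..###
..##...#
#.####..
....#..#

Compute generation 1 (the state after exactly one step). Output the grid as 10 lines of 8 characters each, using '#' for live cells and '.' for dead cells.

Simulating step by step:
Generation 0 (given above): 26 live cells
Generation 1: 22 live cells
(generation 1 grid is the final answer)

Answer: ..#.....
..#.....
###.....
##......
........
.#.#.#.#
.###...#
.......#
.##..##.
....##..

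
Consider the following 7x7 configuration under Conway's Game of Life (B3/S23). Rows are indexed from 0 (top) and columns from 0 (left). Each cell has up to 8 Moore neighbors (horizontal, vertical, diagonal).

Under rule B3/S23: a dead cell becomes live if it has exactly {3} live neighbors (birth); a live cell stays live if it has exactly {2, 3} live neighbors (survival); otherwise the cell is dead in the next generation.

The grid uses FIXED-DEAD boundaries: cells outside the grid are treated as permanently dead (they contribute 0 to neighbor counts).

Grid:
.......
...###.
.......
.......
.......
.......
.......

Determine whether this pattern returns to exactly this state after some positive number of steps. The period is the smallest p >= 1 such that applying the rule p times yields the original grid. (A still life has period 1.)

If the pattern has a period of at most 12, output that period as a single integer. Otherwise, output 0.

Simulating and comparing each generation to the original:
Gen 0 (original, given above): 3 live cells
Gen 1: 3 live cells, differs from original
Gen 2: 3 live cells, MATCHES original -> period = 2

Answer: 2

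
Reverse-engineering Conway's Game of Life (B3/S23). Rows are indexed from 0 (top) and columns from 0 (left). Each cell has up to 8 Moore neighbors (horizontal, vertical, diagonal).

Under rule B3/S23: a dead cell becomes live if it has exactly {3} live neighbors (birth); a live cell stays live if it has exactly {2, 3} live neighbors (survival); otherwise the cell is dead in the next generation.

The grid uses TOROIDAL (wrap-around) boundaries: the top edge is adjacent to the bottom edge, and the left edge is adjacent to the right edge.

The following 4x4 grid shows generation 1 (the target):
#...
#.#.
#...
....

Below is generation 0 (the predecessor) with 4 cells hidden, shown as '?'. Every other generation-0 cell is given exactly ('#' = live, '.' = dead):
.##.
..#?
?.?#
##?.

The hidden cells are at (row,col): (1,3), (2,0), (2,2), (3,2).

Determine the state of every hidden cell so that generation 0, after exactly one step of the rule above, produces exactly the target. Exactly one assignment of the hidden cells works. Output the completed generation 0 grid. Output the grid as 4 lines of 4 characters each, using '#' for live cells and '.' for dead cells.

Answer: .##.
..#.
#..#
###.

Derivation:
Hidden generation-0 cells (in order): (1,3), (2,0), (2,2), (3,2).
A hidden cell only influences target cells in its own 3x3 neighborhood. Try each of the 2^4 = 16 assignments, step the completed generation 0 forward once under B3/S23, and compare with the target:
  (1,3)=. (2,0)=. (2,2)=. (3,2)=. -> step gives (0,2)='#' but target has '.' -> reject
  (1,3)=. (2,0)=. (2,2)=. (3,2)=# -> step gives (1,0)='.' but target has '#' -> reject
  (1,3)=. (2,0)=. (2,2)=# (3,2)=. -> step gives (0,2)='#' but target has '.' -> reject
  (1,3)=. (2,0)=. (2,2)=# (3,2)=# -> step gives (1,0)='.' but target has '#' -> reject
  (1,3)=. (2,0)=# (2,2)=. (3,2)=. -> step gives (0,2)='#' but target has '.' -> reject
  (1,3)=. (2,0)=# (2,2)=. (3,2)=# -> step reproduces the target at every cell -> ACCEPT
  (1,3)=. (2,0)=# (2,2)=# (3,2)=. -> step gives (0,2)='#' but target has '.' -> reject
  (1,3)=. (2,0)=# (2,2)=# (3,2)=# -> step gives (1,2)='.' but target has '#' -> reject
  (1,3)=# (2,0)=. (2,2)=. (3,2)=. -> step gives (0,0)='.' but target has '#' -> reject
  (1,3)=# (2,0)=. (2,2)=. (3,2)=# -> step gives (0,0)='.' but target has '#' -> reject
  (1,3)=# (2,0)=. (2,2)=# (3,2)=. -> step gives (0,0)='.' but target has '#' -> reject
  (1,3)=# (2,0)=. (2,2)=# (3,2)=# -> step gives (0,0)='.' but target has '#' -> reject
  (1,3)=# (2,0)=# (2,2)=. (3,2)=. -> step gives (0,0)='.' but target has '#' -> reject
  (1,3)=# (2,0)=# (2,2)=. (3,2)=# -> step gives (0,0)='.' but target has '#' -> reject
  (1,3)=# (2,0)=# (2,2)=# (3,2)=. -> step gives (0,0)='.' but target has '#' -> reject
  (1,3)=# (2,0)=# (2,2)=# (3,2)=# -> step gives (0,0)='.' but target has '#' -> reject
Unique solution: (1,3)=dead, (2,0)=live, (2,2)=dead, (3,2)=live.
Check: live-neighbor counts of every cell in the completed generation 0:
3544
3434
3544
4545
Applying B3/S23 to generation 0 with these counts gives:
#...
#.#.
#...
....
which matches the target exactly.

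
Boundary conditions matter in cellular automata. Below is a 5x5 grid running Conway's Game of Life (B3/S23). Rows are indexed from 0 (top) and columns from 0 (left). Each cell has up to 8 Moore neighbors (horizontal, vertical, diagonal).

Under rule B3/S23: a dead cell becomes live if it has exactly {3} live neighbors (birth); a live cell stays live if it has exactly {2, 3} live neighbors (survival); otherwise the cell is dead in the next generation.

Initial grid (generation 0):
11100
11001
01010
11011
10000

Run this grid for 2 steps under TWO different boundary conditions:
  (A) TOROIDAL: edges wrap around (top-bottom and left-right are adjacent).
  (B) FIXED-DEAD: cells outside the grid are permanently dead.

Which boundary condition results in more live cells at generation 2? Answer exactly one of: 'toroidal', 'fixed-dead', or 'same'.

Answer: fixed-dead

Derivation:
Under TOROIDAL boundary, generation 2:
00101
00111
00010
00011
00010
Population = 9

Under FIXED-DEAD boundary, generation 2:
00000
00110
00010
11011
11100
Population = 10

Comparison: toroidal=9, fixed-dead=10 -> fixed-dead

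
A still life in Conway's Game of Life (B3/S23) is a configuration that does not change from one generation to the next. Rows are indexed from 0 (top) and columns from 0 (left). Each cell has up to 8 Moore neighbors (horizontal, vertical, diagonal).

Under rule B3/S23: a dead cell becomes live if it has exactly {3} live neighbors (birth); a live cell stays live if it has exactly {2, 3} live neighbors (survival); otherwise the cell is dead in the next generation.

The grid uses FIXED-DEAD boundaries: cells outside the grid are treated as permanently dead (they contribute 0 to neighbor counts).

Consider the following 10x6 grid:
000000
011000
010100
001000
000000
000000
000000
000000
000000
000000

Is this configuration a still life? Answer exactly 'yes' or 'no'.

Answer: yes

Derivation:
Compute generation 1 and compare to generation 0 (given above):
Generation 1:
000000
011000
010100
001000
000000
000000
000000
000000
000000
000000
The grids are IDENTICAL -> still life.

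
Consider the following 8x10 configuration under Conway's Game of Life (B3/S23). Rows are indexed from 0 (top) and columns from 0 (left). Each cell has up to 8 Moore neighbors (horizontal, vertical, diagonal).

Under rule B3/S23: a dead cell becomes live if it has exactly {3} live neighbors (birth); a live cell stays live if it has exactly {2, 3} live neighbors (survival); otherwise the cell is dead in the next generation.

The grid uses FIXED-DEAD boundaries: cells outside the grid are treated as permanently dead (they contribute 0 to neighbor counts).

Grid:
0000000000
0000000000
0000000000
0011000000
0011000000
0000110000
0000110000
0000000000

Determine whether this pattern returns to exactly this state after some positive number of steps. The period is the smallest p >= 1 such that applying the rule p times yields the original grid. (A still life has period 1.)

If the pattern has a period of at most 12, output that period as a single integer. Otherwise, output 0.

Answer: 2

Derivation:
Simulating and comparing each generation to the original:
Gen 0 (original, given above): 8 live cells
Gen 1: 6 live cells, differs from original
Gen 2: 8 live cells, MATCHES original -> period = 2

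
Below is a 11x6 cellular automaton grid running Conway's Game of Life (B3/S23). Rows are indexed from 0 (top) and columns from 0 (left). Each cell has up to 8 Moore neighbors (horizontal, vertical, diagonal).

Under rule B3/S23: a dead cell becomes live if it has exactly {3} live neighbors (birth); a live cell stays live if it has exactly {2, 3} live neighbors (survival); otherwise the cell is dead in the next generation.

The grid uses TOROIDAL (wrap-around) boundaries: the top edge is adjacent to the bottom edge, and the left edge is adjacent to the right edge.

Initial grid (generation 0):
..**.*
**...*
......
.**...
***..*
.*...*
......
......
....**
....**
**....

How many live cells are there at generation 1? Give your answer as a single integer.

Answer: 21

Derivation:
Simulating step by step:
Generation 0 (given above): 20 live cells
Generation 1: 21 live cells
..*.**
***.**
..*...
..*...
.....*
.**..*
......
......
....**
....*.
****..
Population at generation 1: 21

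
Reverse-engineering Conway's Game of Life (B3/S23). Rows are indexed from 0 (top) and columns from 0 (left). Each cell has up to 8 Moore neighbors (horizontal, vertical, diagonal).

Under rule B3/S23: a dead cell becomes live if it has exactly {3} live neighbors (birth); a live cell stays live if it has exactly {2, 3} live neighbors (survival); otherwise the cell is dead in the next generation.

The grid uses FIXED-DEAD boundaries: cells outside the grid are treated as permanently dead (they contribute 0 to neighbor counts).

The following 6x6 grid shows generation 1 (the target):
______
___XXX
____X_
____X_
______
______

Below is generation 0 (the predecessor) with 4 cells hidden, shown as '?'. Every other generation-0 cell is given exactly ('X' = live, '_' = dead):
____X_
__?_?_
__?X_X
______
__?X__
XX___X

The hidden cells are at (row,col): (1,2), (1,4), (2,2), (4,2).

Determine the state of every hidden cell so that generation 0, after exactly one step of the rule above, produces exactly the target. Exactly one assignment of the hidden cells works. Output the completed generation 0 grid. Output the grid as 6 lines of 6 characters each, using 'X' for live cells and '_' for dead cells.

Hidden generation-0 cells (in order): (1,2), (1,4), (2,2), (4,2).
A hidden cell only influences target cells in its own 3x3 neighborhood. Try each of the 2^4 = 16 assignments, step the completed generation 0 forward once under B3/S23, and compare with the target:
  (1,2)=_ (1,4)=_ (2,2)=_ (4,2)=_ -> step gives (1,3)='_' but target has 'X' -> reject
  (1,2)=_ (1,4)=_ (2,2)=_ (4,2)=X -> step gives (1,3)='_' but target has 'X' -> reject
  (1,2)=_ (1,4)=_ (2,2)=X (4,2)=_ -> step gives (1,5)='_' but target has 'X' -> reject
  (1,2)=_ (1,4)=_ (2,2)=X (4,2)=X -> step gives (1,5)='_' but target has 'X' -> reject
  (1,2)=_ (1,4)=X (2,2)=_ (4,2)=_ -> step reproduces the target at every cell -> ACCEPT
  (1,2)=_ (1,4)=X (2,2)=_ (4,2)=X -> step gives (3,2)='X' but target has '_' -> reject
  (1,2)=_ (1,4)=X (2,2)=X (4,2)=_ -> step gives (1,3)='_' but target has 'X' -> reject
  (1,2)=_ (1,4)=X (2,2)=X (4,2)=X -> step gives (1,3)='_' but target has 'X' -> reject
  (1,2)=X (1,4)=_ (2,2)=_ (4,2)=_ -> step gives (1,5)='_' but target has 'X' -> reject
  (1,2)=X (1,4)=_ (2,2)=_ (4,2)=X -> step gives (1,5)='_' but target has 'X' -> reject
  (1,2)=X (1,4)=_ (2,2)=X (4,2)=_ -> step gives (1,2)='X' but target has '_' -> reject
  (1,2)=X (1,4)=_ (2,2)=X (4,2)=X -> step gives (1,2)='X' but target has '_' -> reject
  (1,2)=X (1,4)=X (2,2)=_ (4,2)=_ -> step gives (0,3)='X' but target has '_' -> reject
  (1,2)=X (1,4)=X (2,2)=_ (4,2)=X -> step gives (0,3)='X' but target has '_' -> reject
  (1,2)=X (1,4)=X (2,2)=X (4,2)=_ -> step gives (0,3)='X' but target has '_' -> reject
  (1,2)=X (1,4)=X (2,2)=X (4,2)=X -> step gives (0,3)='X' but target has '_' -> reject
Unique solution: (1,2)=dead, (1,4)=live, (2,2)=dead, (4,2)=dead.
Check: live-neighbor counts of every cell in the completed generation 0:
000212
001333
001131
002231
222021
112120
Applying B3/S23 to generation 0 with these counts gives:
______
___XXX
____X_
____X_
______
______
which matches the target exactly.

Answer: ____X_
____X_
___X_X
______
___X__
XX___X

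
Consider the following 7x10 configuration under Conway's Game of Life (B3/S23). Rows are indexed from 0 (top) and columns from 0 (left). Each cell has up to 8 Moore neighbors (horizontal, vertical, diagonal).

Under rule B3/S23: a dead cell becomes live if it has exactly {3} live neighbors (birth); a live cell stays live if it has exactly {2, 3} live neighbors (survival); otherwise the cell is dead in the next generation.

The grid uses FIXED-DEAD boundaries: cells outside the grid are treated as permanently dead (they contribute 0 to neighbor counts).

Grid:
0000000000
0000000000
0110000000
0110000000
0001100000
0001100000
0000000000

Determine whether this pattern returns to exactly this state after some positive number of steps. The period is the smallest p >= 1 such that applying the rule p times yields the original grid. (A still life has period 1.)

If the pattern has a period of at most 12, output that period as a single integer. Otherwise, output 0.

Answer: 2

Derivation:
Simulating and comparing each generation to the original:
Gen 0 (original, given above): 8 live cells
Gen 1: 6 live cells, differs from original
Gen 2: 8 live cells, MATCHES original -> period = 2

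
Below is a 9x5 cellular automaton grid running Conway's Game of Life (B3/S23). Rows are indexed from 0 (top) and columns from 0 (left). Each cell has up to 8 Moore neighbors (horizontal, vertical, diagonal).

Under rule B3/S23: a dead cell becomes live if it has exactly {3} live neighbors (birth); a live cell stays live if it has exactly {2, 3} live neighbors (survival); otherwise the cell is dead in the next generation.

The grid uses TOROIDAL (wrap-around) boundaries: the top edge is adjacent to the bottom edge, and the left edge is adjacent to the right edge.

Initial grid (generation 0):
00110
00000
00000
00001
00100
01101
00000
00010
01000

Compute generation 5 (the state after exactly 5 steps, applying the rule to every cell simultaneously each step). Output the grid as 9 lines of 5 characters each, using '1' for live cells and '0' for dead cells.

Answer: 00000
00000
00000
00000
00001
10000
11000
11111
00110

Derivation:
Simulating step by step:
Generation 0 (given above): 9 live cells
Generation 1: 10 live cells
00100
00000
00000
00000
11100
01110
00110
00000
00010
Generation 2: 9 live cells
00000
00000
00000
01000
10010
10001
01010
00110
00000
Generation 3: 11 live cells
00000
00000
00000
00000
11000
11110
11010
00110
00000
Generation 4: 8 live cells
00000
00000
00000
00000
10001
00010
10000
01111
00000
Generation 5: 11 live cells
(generation 5 grid is the final answer)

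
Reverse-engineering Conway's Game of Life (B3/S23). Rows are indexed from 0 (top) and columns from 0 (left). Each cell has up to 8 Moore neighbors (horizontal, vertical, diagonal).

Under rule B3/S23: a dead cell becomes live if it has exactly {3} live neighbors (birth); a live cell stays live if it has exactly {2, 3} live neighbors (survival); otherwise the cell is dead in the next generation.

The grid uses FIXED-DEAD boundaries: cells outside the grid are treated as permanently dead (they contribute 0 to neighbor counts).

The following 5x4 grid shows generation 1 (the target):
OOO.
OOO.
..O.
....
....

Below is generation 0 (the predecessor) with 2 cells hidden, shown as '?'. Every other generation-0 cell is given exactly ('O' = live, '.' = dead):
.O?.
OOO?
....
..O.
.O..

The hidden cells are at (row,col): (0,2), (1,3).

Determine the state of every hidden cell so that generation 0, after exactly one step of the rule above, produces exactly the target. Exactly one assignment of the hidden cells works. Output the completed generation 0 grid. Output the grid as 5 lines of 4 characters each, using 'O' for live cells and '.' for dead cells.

Answer: .O..
OOO.
....
..O.
.O..

Derivation:
Hidden generation-0 cells (in order): (0,2), (1,3).
A hidden cell only influences target cells in its own 3x3 neighborhood. Try each of the 2^2 = 4 assignments, step the completed generation 0 forward once under B3/S23, and compare with the target:
  (0,2)=. (1,3)=. -> step reproduces the target at every cell -> ACCEPT
  (0,2)=. (1,3)=O -> step gives (0,2)='.' but target has 'O' -> reject
  (0,2)=O (1,3)=. -> step gives (0,1)='.' but target has 'O' -> reject
  (0,2)=O (1,3)=O -> step gives (0,1)='.' but target has 'O' -> reject
Unique solution: (0,2)=dead, (1,3)=dead.
Check: live-neighbor counts of every cell in the completed generation 0:
3331
2321
2432
1211
1121
Applying B3/S23 to generation 0 with these counts gives:
OOO.
OOO.
..O.
....
....
which matches the target exactly.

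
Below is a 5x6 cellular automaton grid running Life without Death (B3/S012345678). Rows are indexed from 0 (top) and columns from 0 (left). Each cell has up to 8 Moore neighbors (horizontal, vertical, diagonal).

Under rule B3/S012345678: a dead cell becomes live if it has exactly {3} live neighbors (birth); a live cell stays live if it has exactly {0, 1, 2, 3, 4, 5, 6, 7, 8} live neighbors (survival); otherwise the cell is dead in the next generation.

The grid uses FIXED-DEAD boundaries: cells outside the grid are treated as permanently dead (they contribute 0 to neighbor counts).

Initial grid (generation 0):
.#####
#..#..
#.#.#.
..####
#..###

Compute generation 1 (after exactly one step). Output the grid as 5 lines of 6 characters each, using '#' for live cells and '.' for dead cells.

Simulating step by step:
Generation 0 (given above): 18 live cells
Generation 1: 21 live cells
(generation 1 grid is the final answer)

Answer: .#####
#..#.#
#.#.##
..####
#.####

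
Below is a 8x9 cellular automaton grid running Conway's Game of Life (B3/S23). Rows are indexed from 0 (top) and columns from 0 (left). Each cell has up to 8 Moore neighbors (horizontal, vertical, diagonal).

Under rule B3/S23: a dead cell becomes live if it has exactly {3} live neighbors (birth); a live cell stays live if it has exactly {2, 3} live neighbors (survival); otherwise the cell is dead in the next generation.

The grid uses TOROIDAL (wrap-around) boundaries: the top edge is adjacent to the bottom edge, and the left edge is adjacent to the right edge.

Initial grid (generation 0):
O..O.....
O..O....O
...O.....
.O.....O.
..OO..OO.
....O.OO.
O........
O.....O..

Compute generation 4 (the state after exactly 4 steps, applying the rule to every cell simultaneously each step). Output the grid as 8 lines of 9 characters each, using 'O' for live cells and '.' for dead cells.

Simulating step by step:
Generation 0 (given above): 18 live cells
Generation 1: 29 live cells
OO.......
O.OOO...O
O.O.....O
...O..OO.
..OO.O..O
...O.OOOO
.....OOOO
OO......O
Generation 2: 23 live cells
...O.....
..OO.....
O.O.O....
OO.OO.OO.
..OO.O..O
O.OO.....
....OO...
.O....O..
Generation 3: 25 live cells
...O.....
.OO.O....
O...OO..O
O.....OO.
.....OOOO
.OO..O...
.OOOOO...
....OO...
Generation 4: 27 live cells
(generation 4 grid is the final answer)

Answer: ..OO.O...
OOO.OO...
O..OOOOOO
O...O....
OO...O..O
OO.....O.
.O....O..
.....O...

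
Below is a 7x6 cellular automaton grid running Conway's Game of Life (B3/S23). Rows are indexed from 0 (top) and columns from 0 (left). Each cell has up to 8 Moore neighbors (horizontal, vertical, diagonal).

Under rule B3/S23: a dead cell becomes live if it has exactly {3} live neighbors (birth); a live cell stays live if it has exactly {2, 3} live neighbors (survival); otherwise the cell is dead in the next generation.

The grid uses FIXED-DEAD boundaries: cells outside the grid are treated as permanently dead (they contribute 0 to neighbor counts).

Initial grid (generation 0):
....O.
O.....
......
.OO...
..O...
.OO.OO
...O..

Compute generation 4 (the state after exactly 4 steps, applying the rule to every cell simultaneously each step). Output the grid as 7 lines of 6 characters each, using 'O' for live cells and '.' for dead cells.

Answer: ......
......
.OO...
.O.O..
...OO.
.O.O..
.OO...

Derivation:
Simulating step by step:
Generation 0 (given above): 10 live cells
Generation 1: 9 live cells
......
......
.O....
.OO...
......
.OO.O.
..OOO.
Generation 2: 11 live cells
......
......
.OO...
.OO...
...O..
.OO.O.
.OO.O.
Generation 3: 9 live cells
......
......
.OO...
.O.O..
...O..
.O..O.
.OO...
Generation 4: 10 live cells
(generation 4 grid is the final answer)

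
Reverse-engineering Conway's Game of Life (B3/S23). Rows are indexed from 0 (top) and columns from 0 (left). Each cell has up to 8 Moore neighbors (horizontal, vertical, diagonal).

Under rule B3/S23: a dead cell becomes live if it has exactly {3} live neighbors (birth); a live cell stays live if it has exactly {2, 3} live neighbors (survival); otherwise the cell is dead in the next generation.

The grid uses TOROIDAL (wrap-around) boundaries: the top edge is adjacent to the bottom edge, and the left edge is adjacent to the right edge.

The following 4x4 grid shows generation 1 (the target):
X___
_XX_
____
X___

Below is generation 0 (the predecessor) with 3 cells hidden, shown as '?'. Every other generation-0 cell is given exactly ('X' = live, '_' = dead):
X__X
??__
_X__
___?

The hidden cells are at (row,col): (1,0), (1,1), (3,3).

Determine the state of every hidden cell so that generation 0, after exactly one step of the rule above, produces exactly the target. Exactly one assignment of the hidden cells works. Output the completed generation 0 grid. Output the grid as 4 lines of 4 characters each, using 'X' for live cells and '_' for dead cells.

Answer: X__X
_X__
_X__
____

Derivation:
Hidden generation-0 cells (in order): (1,0), (1,1), (3,3).
A hidden cell only influences target cells in its own 3x3 neighborhood. Try each of the 2^3 = 8 assignments, step the completed generation 0 forward once under B3/S23, and compare with the target:
  (1,0)=_ (1,1)=_ (3,3)=_ -> step gives (0,0)='_' but target has 'X' -> reject
  (1,0)=_ (1,1)=_ (3,3)=X -> step gives (0,3)='X' but target has '_' -> reject
  (1,0)=_ (1,1)=X (3,3)=_ -> step reproduces the target at every cell -> ACCEPT
  (1,0)=_ (1,1)=X (3,3)=X -> step gives (0,2)='X' but target has '_' -> reject
  (1,0)=X (1,1)=_ (3,3)=_ -> step gives (0,3)='X' but target has '_' -> reject
  (1,0)=X (1,1)=_ (3,3)=X -> step gives (0,3)='X' but target has '_' -> reject
  (1,0)=X (1,1)=X (3,3)=_ -> step gives (0,1)='X' but target has '_' -> reject
  (1,0)=X (1,1)=X (3,3)=X -> step gives (0,0)='_' but target has 'X' -> reject
Unique solution: (1,0)=dead, (1,1)=live, (3,3)=dead.
Check: live-neighbor counts of every cell in the completed generation 0:
2221
4232
2120
3222
Applying B3/S23 to generation 0 with these counts gives:
X___
_XX_
____
X___
which matches the target exactly.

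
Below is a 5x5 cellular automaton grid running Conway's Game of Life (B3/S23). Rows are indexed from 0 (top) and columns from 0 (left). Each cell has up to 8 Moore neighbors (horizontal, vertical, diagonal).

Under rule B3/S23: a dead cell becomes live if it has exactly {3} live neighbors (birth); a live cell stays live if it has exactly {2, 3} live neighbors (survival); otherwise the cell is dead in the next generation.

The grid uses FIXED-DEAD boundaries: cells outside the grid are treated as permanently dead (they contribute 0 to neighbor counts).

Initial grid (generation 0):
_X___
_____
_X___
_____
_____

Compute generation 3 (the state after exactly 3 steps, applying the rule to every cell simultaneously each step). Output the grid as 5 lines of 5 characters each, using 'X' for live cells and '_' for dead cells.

Answer: _____
_____
_____
_____
_____

Derivation:
Simulating step by step:
Generation 0 (given above): 2 live cells
Generation 1: 0 live cells
_____
_____
_____
_____
_____
Generation 2: 0 live cells
_____
_____
_____
_____
_____
Generation 3: 0 live cells
(generation 3 grid is the final answer)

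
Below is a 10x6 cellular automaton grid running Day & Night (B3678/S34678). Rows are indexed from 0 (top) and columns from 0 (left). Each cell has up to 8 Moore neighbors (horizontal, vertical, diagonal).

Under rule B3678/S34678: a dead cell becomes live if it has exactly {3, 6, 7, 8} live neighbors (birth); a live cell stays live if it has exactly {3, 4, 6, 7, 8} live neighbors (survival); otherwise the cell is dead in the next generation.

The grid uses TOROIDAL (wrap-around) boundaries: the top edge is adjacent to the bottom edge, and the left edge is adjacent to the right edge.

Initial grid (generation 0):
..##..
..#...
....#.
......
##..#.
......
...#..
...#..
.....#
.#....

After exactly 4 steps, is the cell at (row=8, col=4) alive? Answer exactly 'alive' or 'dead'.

Simulating step by step:
Generation 0 (given above): 11 live cells
Generation 1: 5 live cells
.##...
......
......
.....#
......
......
......
....#.
......
..#...
Generation 2: 1 live cells
......
......
......
......
......
......
......
......
......
.#....
Generation 3: 0 live cells
......
......
......
......
......
......
......
......
......
......
Generation 4: 0 live cells
......
......
......
......
......
......
......
......
......
......

Cell (8,4) at generation 4: 0 -> dead

Answer: dead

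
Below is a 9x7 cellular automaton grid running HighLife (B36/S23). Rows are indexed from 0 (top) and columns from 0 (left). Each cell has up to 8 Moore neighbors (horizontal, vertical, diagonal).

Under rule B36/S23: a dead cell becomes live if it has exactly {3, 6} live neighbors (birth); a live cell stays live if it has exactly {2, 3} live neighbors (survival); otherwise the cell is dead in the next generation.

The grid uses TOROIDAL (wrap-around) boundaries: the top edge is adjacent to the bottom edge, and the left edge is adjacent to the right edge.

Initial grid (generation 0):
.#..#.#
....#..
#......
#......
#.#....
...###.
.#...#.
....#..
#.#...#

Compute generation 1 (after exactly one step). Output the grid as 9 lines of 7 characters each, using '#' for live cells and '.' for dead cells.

Simulating step by step:
Generation 0 (given above): 17 live cells
Generation 1: 27 live cells
(generation 1 grid is the final answer)

Answer: .#.#..#
#....#.
.......
#.....#
.#.##.#
.######
...#.#.
##...##
##.#..#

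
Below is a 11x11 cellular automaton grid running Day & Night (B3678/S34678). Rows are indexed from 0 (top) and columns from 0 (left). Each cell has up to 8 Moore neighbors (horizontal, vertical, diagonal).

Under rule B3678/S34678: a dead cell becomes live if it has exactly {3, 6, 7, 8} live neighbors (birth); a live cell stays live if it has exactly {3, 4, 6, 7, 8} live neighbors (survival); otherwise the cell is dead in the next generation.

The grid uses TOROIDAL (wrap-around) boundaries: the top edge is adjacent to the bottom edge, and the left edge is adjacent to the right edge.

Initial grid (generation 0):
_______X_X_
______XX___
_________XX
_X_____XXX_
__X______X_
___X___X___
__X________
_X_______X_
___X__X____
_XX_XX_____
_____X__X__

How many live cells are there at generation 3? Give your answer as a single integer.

Simulating step by step:
Generation 0 (given above): 25 live cells
Generation 1: 19 live cells
_______X___
_________XX
______X__X_
________XX_
_______X___
__X________
___________
__X________
_X__XX_____
___XXXX____
____X_X____
Generation 2: 16 live cells
___________
________X__
_________X_
_______XX__
________X__
___________
___________
___________
__X_XXX____
___X_XX____
___XX_XX___
Generation 3: 16 live cells
_______X___
___________
_______X___
________XX_
_______X___
___________
___________
_____X_____
___XXXX____
__XXXX_____
____X_X____
Population at generation 3: 16

Answer: 16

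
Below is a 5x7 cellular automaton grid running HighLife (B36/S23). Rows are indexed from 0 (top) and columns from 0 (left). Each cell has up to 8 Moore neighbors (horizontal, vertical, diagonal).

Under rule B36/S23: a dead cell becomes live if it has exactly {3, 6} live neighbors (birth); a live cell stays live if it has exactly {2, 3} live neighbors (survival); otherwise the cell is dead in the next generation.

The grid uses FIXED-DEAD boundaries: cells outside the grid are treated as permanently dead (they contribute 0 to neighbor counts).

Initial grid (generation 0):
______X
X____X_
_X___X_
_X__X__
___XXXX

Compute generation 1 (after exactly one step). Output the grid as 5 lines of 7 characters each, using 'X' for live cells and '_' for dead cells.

Answer: _______
_____XX
XX__XX_
__XX__X
___XXX_

Derivation:
Simulating step by step:
Generation 0 (given above): 11 live cells
Generation 1: 12 live cells
(generation 1 grid is the final answer)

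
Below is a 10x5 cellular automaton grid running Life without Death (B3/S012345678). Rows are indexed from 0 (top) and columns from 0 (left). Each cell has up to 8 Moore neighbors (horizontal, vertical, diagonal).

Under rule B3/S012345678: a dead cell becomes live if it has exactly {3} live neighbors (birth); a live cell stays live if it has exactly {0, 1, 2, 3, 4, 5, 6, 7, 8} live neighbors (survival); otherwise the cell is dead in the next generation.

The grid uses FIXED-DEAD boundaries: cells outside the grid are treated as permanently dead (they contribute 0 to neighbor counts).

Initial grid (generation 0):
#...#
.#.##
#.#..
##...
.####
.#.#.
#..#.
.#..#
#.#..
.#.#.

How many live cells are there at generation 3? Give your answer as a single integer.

Simulating step by step:
Generation 0 (given above): 23 live cells
Generation 1: 35 live cells
#..##
#####
#.##.
##...
.####
##.#.
##.##
#####
#.##.
.###.
Generation 2: 37 live cells
#..##
#####
#.###
##..#
.####
##.#.
##.##
#####
#.##.
.###.
Generation 3: 37 live cells
#..##
#####
#.###
##..#
.####
##.#.
##.##
#####
#.##.
.###.
Population at generation 3: 37

Answer: 37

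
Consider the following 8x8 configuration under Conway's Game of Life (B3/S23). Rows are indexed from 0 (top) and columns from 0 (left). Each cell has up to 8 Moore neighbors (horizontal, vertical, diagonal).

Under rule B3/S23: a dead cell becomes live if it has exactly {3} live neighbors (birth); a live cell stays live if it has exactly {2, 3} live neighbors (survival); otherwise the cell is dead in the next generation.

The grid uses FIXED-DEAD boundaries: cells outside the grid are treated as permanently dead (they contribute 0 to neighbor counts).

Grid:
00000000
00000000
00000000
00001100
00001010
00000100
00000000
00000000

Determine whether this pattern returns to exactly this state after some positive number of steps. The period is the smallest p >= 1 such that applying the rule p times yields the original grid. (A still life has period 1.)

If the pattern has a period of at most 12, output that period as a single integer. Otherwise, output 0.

Simulating and comparing each generation to the original:
Gen 0 (original, given above): 5 live cells
Gen 1: 5 live cells, MATCHES original -> period = 1

Answer: 1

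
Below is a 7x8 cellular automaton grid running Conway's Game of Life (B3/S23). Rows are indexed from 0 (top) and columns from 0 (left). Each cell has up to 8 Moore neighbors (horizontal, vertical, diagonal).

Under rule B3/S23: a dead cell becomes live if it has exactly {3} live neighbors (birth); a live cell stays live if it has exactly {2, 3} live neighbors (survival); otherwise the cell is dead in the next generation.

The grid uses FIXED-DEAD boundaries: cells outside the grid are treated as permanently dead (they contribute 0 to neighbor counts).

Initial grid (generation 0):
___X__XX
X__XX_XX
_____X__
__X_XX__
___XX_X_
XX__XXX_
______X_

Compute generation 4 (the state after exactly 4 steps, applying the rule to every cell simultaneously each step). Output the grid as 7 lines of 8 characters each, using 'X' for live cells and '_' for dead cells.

Answer: _____XXX
_____XXX
________
________
__X_X___
__X_XX_X
___XX___

Derivation:
Simulating step by step:
Generation 0 (given above): 21 live cells
Generation 1: 17 live cells
___XXXXX
___XX__X
________
______X_
_XX___X_
___XX_XX
______X_
Generation 2: 16 live cells
___X_XXX
___X___X
________
________
__XX__X_
__XX__XX
_____XXX
Generation 3: 14 live cells
____X_XX
____X__X
________
________
__XX__XX
__XXX___
_____X_X
Generation 4: 14 live cells
(generation 4 grid is the final answer)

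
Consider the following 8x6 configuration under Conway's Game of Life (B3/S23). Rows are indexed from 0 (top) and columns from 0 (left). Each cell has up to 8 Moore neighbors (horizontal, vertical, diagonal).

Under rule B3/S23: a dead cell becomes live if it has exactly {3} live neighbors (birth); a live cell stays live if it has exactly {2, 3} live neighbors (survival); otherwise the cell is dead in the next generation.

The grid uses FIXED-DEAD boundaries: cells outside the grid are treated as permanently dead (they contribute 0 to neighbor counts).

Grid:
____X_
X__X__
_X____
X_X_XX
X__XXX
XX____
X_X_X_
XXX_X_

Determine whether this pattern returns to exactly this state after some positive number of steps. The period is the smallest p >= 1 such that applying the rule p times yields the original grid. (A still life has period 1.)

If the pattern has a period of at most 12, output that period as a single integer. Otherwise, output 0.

Answer: 0

Derivation:
Simulating and comparing each generation to the original:
Gen 0 (original, given above): 21 live cells
Gen 1: 18 live cells, differs from original
Gen 2: 18 live cells, differs from original
Gen 3: 15 live cells, differs from original
Gen 4: 19 live cells, differs from original
Gen 5: 20 live cells, differs from original
Gen 6: 23 live cells, differs from original
Gen 7: 24 live cells, differs from original
Gen 8: 17 live cells, differs from original
Gen 9: 23 live cells, differs from original
Gen 10: 16 live cells, differs from original
Gen 11: 17 live cells, differs from original
Gen 12: 11 live cells, differs from original
No period found within 12 steps.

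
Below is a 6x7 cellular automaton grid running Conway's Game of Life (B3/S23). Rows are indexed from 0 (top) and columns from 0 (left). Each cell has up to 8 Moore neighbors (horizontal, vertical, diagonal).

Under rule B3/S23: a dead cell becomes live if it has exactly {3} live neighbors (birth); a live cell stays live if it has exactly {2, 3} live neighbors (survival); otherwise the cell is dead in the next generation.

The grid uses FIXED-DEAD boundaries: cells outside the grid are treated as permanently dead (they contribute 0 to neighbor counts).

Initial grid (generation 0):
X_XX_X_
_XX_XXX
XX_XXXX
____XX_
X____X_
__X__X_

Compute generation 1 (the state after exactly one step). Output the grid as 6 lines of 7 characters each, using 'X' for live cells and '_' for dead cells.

Answer: __XX_XX
_______
XX_____
XX_X___
_____XX
_______

Derivation:
Simulating step by step:
Generation 0 (given above): 21 live cells
Generation 1: 11 live cells
(generation 1 grid is the final answer)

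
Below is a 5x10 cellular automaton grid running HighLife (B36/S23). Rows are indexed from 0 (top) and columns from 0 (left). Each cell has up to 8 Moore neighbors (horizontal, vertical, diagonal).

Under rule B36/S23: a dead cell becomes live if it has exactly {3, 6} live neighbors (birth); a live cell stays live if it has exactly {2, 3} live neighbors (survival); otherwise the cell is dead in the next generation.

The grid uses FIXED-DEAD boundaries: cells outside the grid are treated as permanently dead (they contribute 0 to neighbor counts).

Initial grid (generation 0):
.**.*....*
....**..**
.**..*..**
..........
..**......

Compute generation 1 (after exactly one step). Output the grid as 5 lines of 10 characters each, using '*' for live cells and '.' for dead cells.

Simulating step by step:
Generation 0 (given above): 15 live cells
Generation 1: 13 live cells
(generation 1 grid is the final answer)

Answer: ...***..**
....**....
....**..**
.*.*......
..........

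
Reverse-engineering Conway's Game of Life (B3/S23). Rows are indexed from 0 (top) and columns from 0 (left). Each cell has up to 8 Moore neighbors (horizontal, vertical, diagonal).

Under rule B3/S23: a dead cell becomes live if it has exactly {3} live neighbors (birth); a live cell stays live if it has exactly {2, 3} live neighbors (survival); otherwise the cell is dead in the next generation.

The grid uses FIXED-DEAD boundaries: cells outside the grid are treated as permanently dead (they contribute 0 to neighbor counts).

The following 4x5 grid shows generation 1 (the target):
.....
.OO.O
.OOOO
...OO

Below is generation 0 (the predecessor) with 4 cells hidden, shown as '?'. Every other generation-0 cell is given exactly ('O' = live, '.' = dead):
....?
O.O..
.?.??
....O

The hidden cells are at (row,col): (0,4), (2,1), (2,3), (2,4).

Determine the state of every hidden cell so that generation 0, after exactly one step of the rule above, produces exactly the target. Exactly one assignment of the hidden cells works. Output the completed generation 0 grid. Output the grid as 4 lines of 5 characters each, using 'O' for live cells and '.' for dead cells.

Hidden generation-0 cells (in order): (0,4), (2,1), (2,3), (2,4).
A hidden cell only influences target cells in its own 3x3 neighborhood. Try each of the 2^4 = 16 assignments, step the completed generation 0 forward once under B3/S23, and compare with the target:
  (0,4)=. (2,1)=. (2,3)=. (2,4)=. -> step gives (1,1)='.' but target has 'O' -> reject
  (0,4)=. (2,1)=. (2,3)=. (2,4)=O -> step gives (1,1)='.' but target has 'O' -> reject
  (0,4)=. (2,1)=. (2,3)=O (2,4)=. -> step gives (1,1)='.' but target has 'O' -> reject
  (0,4)=. (2,1)=. (2,3)=O (2,4)=O -> step gives (1,1)='.' but target has 'O' -> reject
  (0,4)=. (2,1)=O (2,3)=. (2,4)=. -> step gives (1,2)='.' but target has 'O' -> reject
  (0,4)=. (2,1)=O (2,3)=. (2,4)=O -> step gives (1,2)='.' but target has 'O' -> reject
  (0,4)=. (2,1)=O (2,3)=O (2,4)=. -> step gives (1,4)='.' but target has 'O' -> reject
  (0,4)=. (2,1)=O (2,3)=O (2,4)=O -> step gives (1,3)='O' but target has '.' -> reject
  (0,4)=O (2,1)=. (2,3)=. (2,4)=. -> step gives (1,1)='.' but target has 'O' -> reject
  (0,4)=O (2,1)=. (2,3)=. (2,4)=O -> step gives (1,1)='.' but target has 'O' -> reject
  (0,4)=O (2,1)=. (2,3)=O (2,4)=. -> step gives (1,1)='.' but target has 'O' -> reject
  (0,4)=O (2,1)=. (2,3)=O (2,4)=O -> step gives (1,1)='.' but target has 'O' -> reject
  (0,4)=O (2,1)=O (2,3)=. (2,4)=. -> step gives (1,2)='.' but target has 'O' -> reject
  (0,4)=O (2,1)=O (2,3)=. (2,4)=O -> step gives (1,2)='.' but target has 'O' -> reject
  (0,4)=O (2,1)=O (2,3)=O (2,4)=. -> step gives (1,3)='O' but target has '.' -> reject
  (0,4)=O (2,1)=O (2,3)=O (2,4)=O -> step reproduces the target at every cell -> ACCEPT
Unique solution: (0,4)=live, (2,1)=live, (2,3)=live, (2,4)=live.
Check: live-neighbor counts of every cell in the completed generation 0:
12120
13243
22332
11232
Applying B3/S23 to generation 0 with these counts gives:
.....
.OO.O
.OOOO
...OO
which matches the target exactly.

Answer: ....O
O.O..
.O.OO
....O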